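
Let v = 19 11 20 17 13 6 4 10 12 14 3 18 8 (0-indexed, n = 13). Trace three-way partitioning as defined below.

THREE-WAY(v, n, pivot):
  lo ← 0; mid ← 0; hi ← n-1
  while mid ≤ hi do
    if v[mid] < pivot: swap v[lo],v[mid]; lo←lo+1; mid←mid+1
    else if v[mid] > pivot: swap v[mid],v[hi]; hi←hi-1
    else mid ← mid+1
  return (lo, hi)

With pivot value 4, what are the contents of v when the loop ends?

lo=0 mid=0 hi=12
19>4: swap(0,12), hi=11 ⇒ 8 11 20 17 13 6 4 10 12 14 3 18 19
8>4: swap(0,11), hi=10 ⇒ 18 11 20 17 13 6 4 10 12 14 3 8 19
18>4: swap(0,10), hi=9 ⇒ 3 11 20 17 13 6 4 10 12 14 18 8 19
3<4: swap(0,0), lo=1 mid=1 ⇒ 3 11 20 17 13 6 4 10 12 14 18 8 19
11>4: swap(1,9), hi=8 ⇒ 3 14 20 17 13 6 4 10 12 11 18 8 19
14>4: swap(1,8), hi=7 ⇒ 3 12 20 17 13 6 4 10 14 11 18 8 19
12>4: swap(1,7), hi=6 ⇒ 3 10 20 17 13 6 4 12 14 11 18 8 19
10>4: swap(1,6), hi=5 ⇒ 3 4 20 17 13 6 10 12 14 11 18 8 19
4=4: mid=2
20>4: swap(2,5), hi=4 ⇒ 3 4 6 17 13 20 10 12 14 11 18 8 19
6>4: swap(2,4), hi=3 ⇒ 3 4 13 17 6 20 10 12 14 11 18 8 19
13>4: swap(2,3), hi=2 ⇒ 3 4 17 13 6 20 10 12 14 11 18 8 19
17>4: swap(2,2), hi=1 ⇒ 3 4 17 13 6 20 10 12 14 11 18 8 19
done. lo=1 hi=1; v=3 4 17 13 6 20 10 12 14 11 18 8 19

3 4 17 13 6 20 10 12 14 11 18 8 19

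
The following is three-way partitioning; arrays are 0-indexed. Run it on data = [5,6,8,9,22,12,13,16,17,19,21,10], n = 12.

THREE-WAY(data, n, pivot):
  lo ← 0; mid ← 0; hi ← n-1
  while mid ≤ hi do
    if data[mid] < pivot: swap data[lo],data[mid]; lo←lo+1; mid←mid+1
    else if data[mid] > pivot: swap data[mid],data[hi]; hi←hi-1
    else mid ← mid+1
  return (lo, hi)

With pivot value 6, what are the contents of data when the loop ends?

[5,6,9,22,12,13,16,17,19,21,10,8]

pivot = 6; lo=0, mid=0, hi=11
data[mid]=5<6: swap data[0],data[0]; lo=1,mid=1 → [5,6,8,9,22,12,13,16,17,19,21,10]
data[mid]=6=6: mid=2
data[mid]=8>6: swap data[2],data[11]; hi=10 → [5,6,10,9,22,12,13,16,17,19,21,8]
data[mid]=10>6: swap data[2],data[10]; hi=9 → [5,6,21,9,22,12,13,16,17,19,10,8]
data[mid]=21>6: swap data[2],data[9]; hi=8 → [5,6,19,9,22,12,13,16,17,21,10,8]
data[mid]=19>6: swap data[2],data[8]; hi=7 → [5,6,17,9,22,12,13,16,19,21,10,8]
data[mid]=17>6: swap data[2],data[7]; hi=6 → [5,6,16,9,22,12,13,17,19,21,10,8]
data[mid]=16>6: swap data[2],data[6]; hi=5 → [5,6,13,9,22,12,16,17,19,21,10,8]
data[mid]=13>6: swap data[2],data[5]; hi=4 → [5,6,12,9,22,13,16,17,19,21,10,8]
data[mid]=12>6: swap data[2],data[4]; hi=3 → [5,6,22,9,12,13,16,17,19,21,10,8]
data[mid]=22>6: swap data[2],data[3]; hi=2 → [5,6,9,22,12,13,16,17,19,21,10,8]
data[mid]=9>6: swap data[2],data[2]; hi=1 → [5,6,9,22,12,13,16,17,19,21,10,8]
end: lo=1, hi=1; data = [5,6,9,22,12,13,16,17,19,21,10,8]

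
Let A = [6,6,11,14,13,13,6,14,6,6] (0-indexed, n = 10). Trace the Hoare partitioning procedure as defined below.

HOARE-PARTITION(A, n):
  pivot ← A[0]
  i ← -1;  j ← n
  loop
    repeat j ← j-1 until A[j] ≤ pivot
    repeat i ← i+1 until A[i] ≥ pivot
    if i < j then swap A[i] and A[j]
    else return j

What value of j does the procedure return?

2

pivot=6
j stops at 9 (6), i stops at 0 (6); swap ⇒ [6,6,11,14,13,13,6,14,6,6]
j stops at 8 (6), i stops at 1 (6); swap ⇒ [6,6,11,14,13,13,6,14,6,6]
j stops at 6 (6), i stops at 2 (11); swap ⇒ [6,6,6,14,13,13,11,14,6,6]
j stops at 2, i stops at 3; i≥j ⇒ return 2. A=[6,6,6,14,13,13,11,14,6,6]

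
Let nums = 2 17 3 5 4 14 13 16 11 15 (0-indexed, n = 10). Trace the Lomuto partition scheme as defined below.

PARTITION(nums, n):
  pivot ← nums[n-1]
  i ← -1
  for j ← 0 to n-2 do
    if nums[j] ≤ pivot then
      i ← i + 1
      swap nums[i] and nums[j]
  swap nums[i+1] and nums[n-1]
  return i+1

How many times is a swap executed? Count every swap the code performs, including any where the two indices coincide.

pivot=15, i=-1
j=0: 2≤15, i=0, swap(0,0) ⇒ 2 17 3 5 4 14 13 16 11 15
j=1: 17>15, skip
j=2: 3≤15, i=1, swap(1,2) ⇒ 2 3 17 5 4 14 13 16 11 15
j=3: 5≤15, i=2, swap(2,3) ⇒ 2 3 5 17 4 14 13 16 11 15
j=4: 4≤15, i=3, swap(3,4) ⇒ 2 3 5 4 17 14 13 16 11 15
j=5: 14≤15, i=4, swap(4,5) ⇒ 2 3 5 4 14 17 13 16 11 15
j=6: 13≤15, i=5, swap(5,6) ⇒ 2 3 5 4 14 13 17 16 11 15
j=7: 16>15, skip
j=8: 11≤15, i=6, swap(6,8) ⇒ 2 3 5 4 14 13 11 16 17 15
swap(7,9) ⇒ 2 3 5 4 14 13 11 15 17 16; return 7

8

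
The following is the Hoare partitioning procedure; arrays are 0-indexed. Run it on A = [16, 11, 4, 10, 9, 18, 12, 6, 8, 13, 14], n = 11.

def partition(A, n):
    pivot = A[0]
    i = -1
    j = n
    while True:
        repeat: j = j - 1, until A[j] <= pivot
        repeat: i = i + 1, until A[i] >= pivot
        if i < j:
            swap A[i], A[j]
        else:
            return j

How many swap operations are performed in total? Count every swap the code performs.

2

pivot=16
j stops at 10 (14), i stops at 0 (16); swap ⇒ [14, 11, 4, 10, 9, 18, 12, 6, 8, 13, 16]
j stops at 9 (13), i stops at 5 (18); swap ⇒ [14, 11, 4, 10, 9, 13, 12, 6, 8, 18, 16]
j stops at 8, i stops at 9; i≥j ⇒ return 8. A=[14, 11, 4, 10, 9, 13, 12, 6, 8, 18, 16]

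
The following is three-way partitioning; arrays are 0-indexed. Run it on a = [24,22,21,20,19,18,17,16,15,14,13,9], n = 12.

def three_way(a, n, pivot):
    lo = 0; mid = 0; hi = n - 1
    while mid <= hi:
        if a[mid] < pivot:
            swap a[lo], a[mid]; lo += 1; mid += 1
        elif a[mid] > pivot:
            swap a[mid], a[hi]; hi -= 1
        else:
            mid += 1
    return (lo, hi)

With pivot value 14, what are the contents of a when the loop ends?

lo=0 mid=0 hi=11
24>14: swap(0,11), hi=10 ⇒ [9,22,21,20,19,18,17,16,15,14,13,24]
9<14: swap(0,0), lo=1 mid=1 ⇒ [9,22,21,20,19,18,17,16,15,14,13,24]
22>14: swap(1,10), hi=9 ⇒ [9,13,21,20,19,18,17,16,15,14,22,24]
13<14: swap(1,1), lo=2 mid=2 ⇒ [9,13,21,20,19,18,17,16,15,14,22,24]
21>14: swap(2,9), hi=8 ⇒ [9,13,14,20,19,18,17,16,15,21,22,24]
14=14: mid=3
20>14: swap(3,8), hi=7 ⇒ [9,13,14,15,19,18,17,16,20,21,22,24]
15>14: swap(3,7), hi=6 ⇒ [9,13,14,16,19,18,17,15,20,21,22,24]
16>14: swap(3,6), hi=5 ⇒ [9,13,14,17,19,18,16,15,20,21,22,24]
17>14: swap(3,5), hi=4 ⇒ [9,13,14,18,19,17,16,15,20,21,22,24]
18>14: swap(3,4), hi=3 ⇒ [9,13,14,19,18,17,16,15,20,21,22,24]
19>14: swap(3,3), hi=2 ⇒ [9,13,14,19,18,17,16,15,20,21,22,24]
done. lo=2 hi=2; a=[9,13,14,19,18,17,16,15,20,21,22,24]

[9,13,14,19,18,17,16,15,20,21,22,24]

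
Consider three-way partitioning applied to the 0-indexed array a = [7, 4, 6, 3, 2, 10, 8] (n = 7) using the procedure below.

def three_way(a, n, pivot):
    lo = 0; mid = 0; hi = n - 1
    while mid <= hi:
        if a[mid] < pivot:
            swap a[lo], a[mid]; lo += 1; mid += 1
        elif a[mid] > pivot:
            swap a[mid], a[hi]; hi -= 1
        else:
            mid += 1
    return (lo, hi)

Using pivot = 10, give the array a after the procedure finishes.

pivot = 10; lo=0, mid=0, hi=6
a[mid]=7<10: swap a[0],a[0]; lo=1,mid=1 → [7, 4, 6, 3, 2, 10, 8]
a[mid]=4<10: swap a[1],a[1]; lo=2,mid=2 → [7, 4, 6, 3, 2, 10, 8]
a[mid]=6<10: swap a[2],a[2]; lo=3,mid=3 → [7, 4, 6, 3, 2, 10, 8]
a[mid]=3<10: swap a[3],a[3]; lo=4,mid=4 → [7, 4, 6, 3, 2, 10, 8]
a[mid]=2<10: swap a[4],a[4]; lo=5,mid=5 → [7, 4, 6, 3, 2, 10, 8]
a[mid]=10=10: mid=6
a[mid]=8<10: swap a[5],a[6]; lo=6,mid=7 → [7, 4, 6, 3, 2, 8, 10]
end: lo=6, hi=6; a = [7, 4, 6, 3, 2, 8, 10]

[7, 4, 6, 3, 2, 8, 10]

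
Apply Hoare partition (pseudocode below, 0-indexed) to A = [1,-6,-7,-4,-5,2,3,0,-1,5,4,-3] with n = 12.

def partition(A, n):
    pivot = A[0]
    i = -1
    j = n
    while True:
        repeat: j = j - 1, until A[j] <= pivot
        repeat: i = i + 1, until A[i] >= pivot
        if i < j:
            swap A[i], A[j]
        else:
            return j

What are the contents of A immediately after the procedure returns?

pivot = A[0] = 1; i = -1, j = 12
j→11 (A[11]=-3≤1), i→0 (A[0]=1≥1); i<j, swap → [-3,-6,-7,-4,-5,2,3,0,-1,5,4,1]
j→8 (A[8]=-1≤1), i→5 (A[5]=2≥1); i<j, swap → [-3,-6,-7,-4,-5,-1,3,0,2,5,4,1]
j→7 (A[7]=0≤1), i→6 (A[6]=3≥1); i<j, swap → [-3,-6,-7,-4,-5,-1,0,3,2,5,4,1]
j→6, i→7; i≥j, return j=6. A = [-3,-6,-7,-4,-5,-1,0,3,2,5,4,1]

[-3,-6,-7,-4,-5,-1,0,3,2,5,4,1]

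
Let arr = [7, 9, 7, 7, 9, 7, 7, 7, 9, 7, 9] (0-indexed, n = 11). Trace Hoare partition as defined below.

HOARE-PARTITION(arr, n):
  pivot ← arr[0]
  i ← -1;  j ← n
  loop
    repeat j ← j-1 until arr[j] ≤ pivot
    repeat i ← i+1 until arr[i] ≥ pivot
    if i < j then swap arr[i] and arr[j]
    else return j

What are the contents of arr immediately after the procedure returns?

[7, 7, 7, 7, 9, 7, 7, 9, 9, 7, 9]

pivot = arr[0] = 7; i = -1, j = 11
j→9 (arr[9]=7≤7), i→0 (arr[0]=7≥7); i<j, swap → [7, 9, 7, 7, 9, 7, 7, 7, 9, 7, 9]
j→7 (arr[7]=7≤7), i→1 (arr[1]=9≥7); i<j, swap → [7, 7, 7, 7, 9, 7, 7, 9, 9, 7, 9]
j→6 (arr[6]=7≤7), i→2 (arr[2]=7≥7); i<j, swap → [7, 7, 7, 7, 9, 7, 7, 9, 9, 7, 9]
j→5 (arr[5]=7≤7), i→3 (arr[3]=7≥7); i<j, swap → [7, 7, 7, 7, 9, 7, 7, 9, 9, 7, 9]
j→3, i→4; i≥j, return j=3. arr = [7, 7, 7, 7, 9, 7, 7, 9, 9, 7, 9]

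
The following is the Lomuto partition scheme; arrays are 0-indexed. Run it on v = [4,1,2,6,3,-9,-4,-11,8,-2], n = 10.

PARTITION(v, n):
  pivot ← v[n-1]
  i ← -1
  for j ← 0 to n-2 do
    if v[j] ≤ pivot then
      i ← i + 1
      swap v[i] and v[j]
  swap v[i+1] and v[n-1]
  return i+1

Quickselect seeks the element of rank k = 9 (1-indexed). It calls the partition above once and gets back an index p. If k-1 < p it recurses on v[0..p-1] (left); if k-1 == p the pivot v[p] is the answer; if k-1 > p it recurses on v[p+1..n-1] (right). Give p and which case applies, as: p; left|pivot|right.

3; right

pivot = v[9] = -2; i = -1
j=0: v[0]=4 > -2 → no swap
j=1: v[1]=1 > -2 → no swap
j=2: v[2]=2 > -2 → no swap
j=3: v[3]=6 > -2 → no swap
j=4: v[4]=3 > -2 → no swap
j=5: v[5]=-9 ≤ -2 → i=0, swap v[0],v[5] → [-9,1,2,6,3,4,-4,-11,8,-2]
j=6: v[6]=-4 ≤ -2 → i=1, swap v[1],v[6] → [-9,-4,2,6,3,4,1,-11,8,-2]
j=7: v[7]=-11 ≤ -2 → i=2, swap v[2],v[7] → [-9,-4,-11,6,3,4,1,2,8,-2]
j=8: v[8]=8 > -2 → no swap
final swap v[3],v[9] → [-9,-4,-11,-2,3,4,1,2,8,6]; return 3
p = 3; k-1 = 8 > 3 ⇒ right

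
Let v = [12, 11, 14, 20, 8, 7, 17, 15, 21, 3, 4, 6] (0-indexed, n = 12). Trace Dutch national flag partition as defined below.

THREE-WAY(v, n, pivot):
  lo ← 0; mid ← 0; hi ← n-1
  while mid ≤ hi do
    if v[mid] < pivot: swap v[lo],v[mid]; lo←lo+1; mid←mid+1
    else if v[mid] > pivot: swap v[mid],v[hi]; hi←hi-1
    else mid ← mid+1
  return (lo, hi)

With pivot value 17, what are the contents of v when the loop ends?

[12, 11, 14, 6, 8, 7, 15, 4, 3, 17, 21, 20]

pivot = 17; lo=0, mid=0, hi=11
v[mid]=12<17: swap v[0],v[0]; lo=1,mid=1 → [12, 11, 14, 20, 8, 7, 17, 15, 21, 3, 4, 6]
v[mid]=11<17: swap v[1],v[1]; lo=2,mid=2 → [12, 11, 14, 20, 8, 7, 17, 15, 21, 3, 4, 6]
v[mid]=14<17: swap v[2],v[2]; lo=3,mid=3 → [12, 11, 14, 20, 8, 7, 17, 15, 21, 3, 4, 6]
v[mid]=20>17: swap v[3],v[11]; hi=10 → [12, 11, 14, 6, 8, 7, 17, 15, 21, 3, 4, 20]
v[mid]=6<17: swap v[3],v[3]; lo=4,mid=4 → [12, 11, 14, 6, 8, 7, 17, 15, 21, 3, 4, 20]
v[mid]=8<17: swap v[4],v[4]; lo=5,mid=5 → [12, 11, 14, 6, 8, 7, 17, 15, 21, 3, 4, 20]
v[mid]=7<17: swap v[5],v[5]; lo=6,mid=6 → [12, 11, 14, 6, 8, 7, 17, 15, 21, 3, 4, 20]
v[mid]=17=17: mid=7
v[mid]=15<17: swap v[6],v[7]; lo=7,mid=8 → [12, 11, 14, 6, 8, 7, 15, 17, 21, 3, 4, 20]
v[mid]=21>17: swap v[8],v[10]; hi=9 → [12, 11, 14, 6, 8, 7, 15, 17, 4, 3, 21, 20]
v[mid]=4<17: swap v[7],v[8]; lo=8,mid=9 → [12, 11, 14, 6, 8, 7, 15, 4, 17, 3, 21, 20]
v[mid]=3<17: swap v[8],v[9]; lo=9,mid=10 → [12, 11, 14, 6, 8, 7, 15, 4, 3, 17, 21, 20]
end: lo=9, hi=9; v = [12, 11, 14, 6, 8, 7, 15, 4, 3, 17, 21, 20]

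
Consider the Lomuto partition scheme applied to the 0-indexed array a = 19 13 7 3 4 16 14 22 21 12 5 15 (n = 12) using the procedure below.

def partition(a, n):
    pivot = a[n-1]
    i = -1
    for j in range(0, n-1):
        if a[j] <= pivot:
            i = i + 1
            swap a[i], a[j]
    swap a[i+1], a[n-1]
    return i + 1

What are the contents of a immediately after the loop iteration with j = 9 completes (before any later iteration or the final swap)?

13 7 3 4 14 12 19 22 21 16 5 15

pivot = a[11] = 15; i = -1
j=0: a[0]=19 > 15 → no swap
j=1: a[1]=13 ≤ 15 → i=0, swap a[0],a[1] → 13 19 7 3 4 16 14 22 21 12 5 15
j=2: a[2]=7 ≤ 15 → i=1, swap a[1],a[2] → 13 7 19 3 4 16 14 22 21 12 5 15
j=3: a[3]=3 ≤ 15 → i=2, swap a[2],a[3] → 13 7 3 19 4 16 14 22 21 12 5 15
j=4: a[4]=4 ≤ 15 → i=3, swap a[3],a[4] → 13 7 3 4 19 16 14 22 21 12 5 15
j=5: a[5]=16 > 15 → no swap
j=6: a[6]=14 ≤ 15 → i=4, swap a[4],a[6] → 13 7 3 4 14 16 19 22 21 12 5 15
j=7: a[7]=22 > 15 → no swap
j=8: a[8]=21 > 15 → no swap
j=9: a[9]=12 ≤ 15 → i=5, swap a[5],a[9] → 13 7 3 4 14 12 19 22 21 16 5 15
(after j=9) a = 13 7 3 4 14 12 19 22 21 16 5 15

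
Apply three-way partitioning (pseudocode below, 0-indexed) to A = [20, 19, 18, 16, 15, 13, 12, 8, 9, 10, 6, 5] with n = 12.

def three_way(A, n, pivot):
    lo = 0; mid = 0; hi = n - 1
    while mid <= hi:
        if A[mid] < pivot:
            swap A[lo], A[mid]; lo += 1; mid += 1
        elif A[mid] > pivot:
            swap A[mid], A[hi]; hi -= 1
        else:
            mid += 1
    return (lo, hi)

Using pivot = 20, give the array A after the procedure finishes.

lo=0 mid=0 hi=11
20=20: mid=1
19<20: swap(0,1), lo=1 mid=2 ⇒ [19, 20, 18, 16, 15, 13, 12, 8, 9, 10, 6, 5]
18<20: swap(1,2), lo=2 mid=3 ⇒ [19, 18, 20, 16, 15, 13, 12, 8, 9, 10, 6, 5]
16<20: swap(2,3), lo=3 mid=4 ⇒ [19, 18, 16, 20, 15, 13, 12, 8, 9, 10, 6, 5]
15<20: swap(3,4), lo=4 mid=5 ⇒ [19, 18, 16, 15, 20, 13, 12, 8, 9, 10, 6, 5]
13<20: swap(4,5), lo=5 mid=6 ⇒ [19, 18, 16, 15, 13, 20, 12, 8, 9, 10, 6, 5]
12<20: swap(5,6), lo=6 mid=7 ⇒ [19, 18, 16, 15, 13, 12, 20, 8, 9, 10, 6, 5]
8<20: swap(6,7), lo=7 mid=8 ⇒ [19, 18, 16, 15, 13, 12, 8, 20, 9, 10, 6, 5]
9<20: swap(7,8), lo=8 mid=9 ⇒ [19, 18, 16, 15, 13, 12, 8, 9, 20, 10, 6, 5]
10<20: swap(8,9), lo=9 mid=10 ⇒ [19, 18, 16, 15, 13, 12, 8, 9, 10, 20, 6, 5]
6<20: swap(9,10), lo=10 mid=11 ⇒ [19, 18, 16, 15, 13, 12, 8, 9, 10, 6, 20, 5]
5<20: swap(10,11), lo=11 mid=12 ⇒ [19, 18, 16, 15, 13, 12, 8, 9, 10, 6, 5, 20]
done. lo=11 hi=11; A=[19, 18, 16, 15, 13, 12, 8, 9, 10, 6, 5, 20]

[19, 18, 16, 15, 13, 12, 8, 9, 10, 6, 5, 20]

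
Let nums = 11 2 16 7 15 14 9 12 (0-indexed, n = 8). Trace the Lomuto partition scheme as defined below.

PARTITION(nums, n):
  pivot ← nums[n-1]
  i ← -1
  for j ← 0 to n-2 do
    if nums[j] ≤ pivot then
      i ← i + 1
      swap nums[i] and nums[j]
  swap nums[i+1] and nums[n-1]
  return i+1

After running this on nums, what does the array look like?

pivot = nums[7] = 12; i = -1
j=0: nums[0]=11 ≤ 12 → i=0, swap nums[0],nums[0] (no change) → 11 2 16 7 15 14 9 12
j=1: nums[1]=2 ≤ 12 → i=1, swap nums[1],nums[1] (no change) → 11 2 16 7 15 14 9 12
j=2: nums[2]=16 > 12 → no swap
j=3: nums[3]=7 ≤ 12 → i=2, swap nums[2],nums[3] → 11 2 7 16 15 14 9 12
j=4: nums[4]=15 > 12 → no swap
j=5: nums[5]=14 > 12 → no swap
j=6: nums[6]=9 ≤ 12 → i=3, swap nums[3],nums[6] → 11 2 7 9 15 14 16 12
final swap nums[4],nums[7] → 11 2 7 9 12 14 16 15; return 4

11 2 7 9 12 14 16 15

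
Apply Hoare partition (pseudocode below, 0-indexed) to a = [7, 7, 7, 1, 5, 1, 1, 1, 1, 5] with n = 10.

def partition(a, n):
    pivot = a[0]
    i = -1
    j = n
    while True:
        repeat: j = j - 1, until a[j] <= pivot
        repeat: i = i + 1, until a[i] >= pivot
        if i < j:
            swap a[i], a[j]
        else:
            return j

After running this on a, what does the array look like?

[5, 1, 1, 1, 5, 1, 1, 7, 7, 7]

pivot = a[0] = 7; i = -1, j = 10
j→9 (a[9]=5≤7), i→0 (a[0]=7≥7); i<j, swap → [5, 7, 7, 1, 5, 1, 1, 1, 1, 7]
j→8 (a[8]=1≤7), i→1 (a[1]=7≥7); i<j, swap → [5, 1, 7, 1, 5, 1, 1, 1, 7, 7]
j→7 (a[7]=1≤7), i→2 (a[2]=7≥7); i<j, swap → [5, 1, 1, 1, 5, 1, 1, 7, 7, 7]
j→6, i→7; i≥j, return j=6. a = [5, 1, 1, 1, 5, 1, 1, 7, 7, 7]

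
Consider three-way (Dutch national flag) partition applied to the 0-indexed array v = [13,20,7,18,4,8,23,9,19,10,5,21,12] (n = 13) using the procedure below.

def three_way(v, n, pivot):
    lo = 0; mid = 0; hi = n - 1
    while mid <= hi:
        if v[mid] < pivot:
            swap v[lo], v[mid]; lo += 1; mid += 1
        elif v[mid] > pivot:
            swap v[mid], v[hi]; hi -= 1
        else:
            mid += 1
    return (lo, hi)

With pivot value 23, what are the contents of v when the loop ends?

lo=0 mid=0 hi=12
13<23: swap(0,0), lo=1 mid=1 ⇒ [13,20,7,18,4,8,23,9,19,10,5,21,12]
20<23: swap(1,1), lo=2 mid=2 ⇒ [13,20,7,18,4,8,23,9,19,10,5,21,12]
7<23: swap(2,2), lo=3 mid=3 ⇒ [13,20,7,18,4,8,23,9,19,10,5,21,12]
18<23: swap(3,3), lo=4 mid=4 ⇒ [13,20,7,18,4,8,23,9,19,10,5,21,12]
4<23: swap(4,4), lo=5 mid=5 ⇒ [13,20,7,18,4,8,23,9,19,10,5,21,12]
8<23: swap(5,5), lo=6 mid=6 ⇒ [13,20,7,18,4,8,23,9,19,10,5,21,12]
23=23: mid=7
9<23: swap(6,7), lo=7 mid=8 ⇒ [13,20,7,18,4,8,9,23,19,10,5,21,12]
19<23: swap(7,8), lo=8 mid=9 ⇒ [13,20,7,18,4,8,9,19,23,10,5,21,12]
10<23: swap(8,9), lo=9 mid=10 ⇒ [13,20,7,18,4,8,9,19,10,23,5,21,12]
5<23: swap(9,10), lo=10 mid=11 ⇒ [13,20,7,18,4,8,9,19,10,5,23,21,12]
21<23: swap(10,11), lo=11 mid=12 ⇒ [13,20,7,18,4,8,9,19,10,5,21,23,12]
12<23: swap(11,12), lo=12 mid=13 ⇒ [13,20,7,18,4,8,9,19,10,5,21,12,23]
done. lo=12 hi=12; v=[13,20,7,18,4,8,9,19,10,5,21,12,23]

[13,20,7,18,4,8,9,19,10,5,21,12,23]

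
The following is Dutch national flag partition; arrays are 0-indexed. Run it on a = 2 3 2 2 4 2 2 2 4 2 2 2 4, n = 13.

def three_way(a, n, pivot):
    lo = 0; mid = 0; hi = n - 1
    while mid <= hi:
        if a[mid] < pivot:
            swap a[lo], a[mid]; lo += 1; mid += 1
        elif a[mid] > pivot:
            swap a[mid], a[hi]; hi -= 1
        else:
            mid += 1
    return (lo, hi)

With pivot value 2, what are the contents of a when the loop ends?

pivot = 2; lo=0, mid=0, hi=12
a[mid]=2=2: mid=1
a[mid]=3>2: swap a[1],a[12]; hi=11 → 2 4 2 2 4 2 2 2 4 2 2 2 3
a[mid]=4>2: swap a[1],a[11]; hi=10 → 2 2 2 2 4 2 2 2 4 2 2 4 3
a[mid]=2=2: mid=2
a[mid]=2=2: mid=3
a[mid]=2=2: mid=4
a[mid]=4>2: swap a[4],a[10]; hi=9 → 2 2 2 2 2 2 2 2 4 2 4 4 3
a[mid]=2=2: mid=5
a[mid]=2=2: mid=6
a[mid]=2=2: mid=7
a[mid]=2=2: mid=8
a[mid]=4>2: swap a[8],a[9]; hi=8 → 2 2 2 2 2 2 2 2 2 4 4 4 3
a[mid]=2=2: mid=9
end: lo=0, hi=8; a = 2 2 2 2 2 2 2 2 2 4 4 4 3

2 2 2 2 2 2 2 2 2 4 4 4 3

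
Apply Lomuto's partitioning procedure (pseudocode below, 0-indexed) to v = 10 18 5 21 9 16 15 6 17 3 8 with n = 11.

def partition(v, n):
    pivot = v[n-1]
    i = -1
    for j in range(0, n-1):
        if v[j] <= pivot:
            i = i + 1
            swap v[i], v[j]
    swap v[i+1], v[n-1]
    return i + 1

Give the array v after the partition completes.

pivot=8, i=-1
j=0: 10>8, skip
j=1: 18>8, skip
j=2: 5≤8, i=0, swap(0,2) ⇒ 5 18 10 21 9 16 15 6 17 3 8
j=3: 21>8, skip
j=4: 9>8, skip
j=5: 16>8, skip
j=6: 15>8, skip
j=7: 6≤8, i=1, swap(1,7) ⇒ 5 6 10 21 9 16 15 18 17 3 8
j=8: 17>8, skip
j=9: 3≤8, i=2, swap(2,9) ⇒ 5 6 3 21 9 16 15 18 17 10 8
swap(3,10) ⇒ 5 6 3 8 9 16 15 18 17 10 21; return 3

5 6 3 8 9 16 15 18 17 10 21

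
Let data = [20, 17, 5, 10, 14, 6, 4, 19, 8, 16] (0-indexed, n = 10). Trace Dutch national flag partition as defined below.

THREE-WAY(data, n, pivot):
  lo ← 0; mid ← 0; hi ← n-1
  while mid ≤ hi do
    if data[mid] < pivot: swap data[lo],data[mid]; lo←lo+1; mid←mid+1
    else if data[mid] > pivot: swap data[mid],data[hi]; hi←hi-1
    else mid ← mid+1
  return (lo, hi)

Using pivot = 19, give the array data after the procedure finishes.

pivot = 19; lo=0, mid=0, hi=9
data[mid]=20>19: swap data[0],data[9]; hi=8 → [16, 17, 5, 10, 14, 6, 4, 19, 8, 20]
data[mid]=16<19: swap data[0],data[0]; lo=1,mid=1 → [16, 17, 5, 10, 14, 6, 4, 19, 8, 20]
data[mid]=17<19: swap data[1],data[1]; lo=2,mid=2 → [16, 17, 5, 10, 14, 6, 4, 19, 8, 20]
data[mid]=5<19: swap data[2],data[2]; lo=3,mid=3 → [16, 17, 5, 10, 14, 6, 4, 19, 8, 20]
data[mid]=10<19: swap data[3],data[3]; lo=4,mid=4 → [16, 17, 5, 10, 14, 6, 4, 19, 8, 20]
data[mid]=14<19: swap data[4],data[4]; lo=5,mid=5 → [16, 17, 5, 10, 14, 6, 4, 19, 8, 20]
data[mid]=6<19: swap data[5],data[5]; lo=6,mid=6 → [16, 17, 5, 10, 14, 6, 4, 19, 8, 20]
data[mid]=4<19: swap data[6],data[6]; lo=7,mid=7 → [16, 17, 5, 10, 14, 6, 4, 19, 8, 20]
data[mid]=19=19: mid=8
data[mid]=8<19: swap data[7],data[8]; lo=8,mid=9 → [16, 17, 5, 10, 14, 6, 4, 8, 19, 20]
end: lo=8, hi=8; data = [16, 17, 5, 10, 14, 6, 4, 8, 19, 20]

[16, 17, 5, 10, 14, 6, 4, 8, 19, 20]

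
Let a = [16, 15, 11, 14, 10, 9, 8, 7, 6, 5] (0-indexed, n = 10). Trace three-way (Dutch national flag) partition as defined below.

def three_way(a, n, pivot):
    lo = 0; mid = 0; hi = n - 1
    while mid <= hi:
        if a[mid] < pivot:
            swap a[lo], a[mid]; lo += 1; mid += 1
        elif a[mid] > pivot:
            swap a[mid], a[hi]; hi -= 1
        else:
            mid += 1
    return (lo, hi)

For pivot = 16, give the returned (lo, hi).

pivot = 16; lo=0, mid=0, hi=9
a[mid]=16=16: mid=1
a[mid]=15<16: swap a[0],a[1]; lo=1,mid=2 → [15, 16, 11, 14, 10, 9, 8, 7, 6, 5]
a[mid]=11<16: swap a[1],a[2]; lo=2,mid=3 → [15, 11, 16, 14, 10, 9, 8, 7, 6, 5]
a[mid]=14<16: swap a[2],a[3]; lo=3,mid=4 → [15, 11, 14, 16, 10, 9, 8, 7, 6, 5]
a[mid]=10<16: swap a[3],a[4]; lo=4,mid=5 → [15, 11, 14, 10, 16, 9, 8, 7, 6, 5]
a[mid]=9<16: swap a[4],a[5]; lo=5,mid=6 → [15, 11, 14, 10, 9, 16, 8, 7, 6, 5]
a[mid]=8<16: swap a[5],a[6]; lo=6,mid=7 → [15, 11, 14, 10, 9, 8, 16, 7, 6, 5]
a[mid]=7<16: swap a[6],a[7]; lo=7,mid=8 → [15, 11, 14, 10, 9, 8, 7, 16, 6, 5]
a[mid]=6<16: swap a[7],a[8]; lo=8,mid=9 → [15, 11, 14, 10, 9, 8, 7, 6, 16, 5]
a[mid]=5<16: swap a[8],a[9]; lo=9,mid=10 → [15, 11, 14, 10, 9, 8, 7, 6, 5, 16]
end: lo=9, hi=9; a = [15, 11, 14, 10, 9, 8, 7, 6, 5, 16]

(9, 9)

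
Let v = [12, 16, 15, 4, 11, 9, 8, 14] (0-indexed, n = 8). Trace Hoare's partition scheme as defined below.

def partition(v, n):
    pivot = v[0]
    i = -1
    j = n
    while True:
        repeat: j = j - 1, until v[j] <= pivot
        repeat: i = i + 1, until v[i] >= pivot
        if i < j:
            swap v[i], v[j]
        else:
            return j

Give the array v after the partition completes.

[8, 9, 11, 4, 15, 16, 12, 14]

pivot=12
j stops at 6 (8), i stops at 0 (12); swap ⇒ [8, 16, 15, 4, 11, 9, 12, 14]
j stops at 5 (9), i stops at 1 (16); swap ⇒ [8, 9, 15, 4, 11, 16, 12, 14]
j stops at 4 (11), i stops at 2 (15); swap ⇒ [8, 9, 11, 4, 15, 16, 12, 14]
j stops at 3, i stops at 4; i≥j ⇒ return 3. v=[8, 9, 11, 4, 15, 16, 12, 14]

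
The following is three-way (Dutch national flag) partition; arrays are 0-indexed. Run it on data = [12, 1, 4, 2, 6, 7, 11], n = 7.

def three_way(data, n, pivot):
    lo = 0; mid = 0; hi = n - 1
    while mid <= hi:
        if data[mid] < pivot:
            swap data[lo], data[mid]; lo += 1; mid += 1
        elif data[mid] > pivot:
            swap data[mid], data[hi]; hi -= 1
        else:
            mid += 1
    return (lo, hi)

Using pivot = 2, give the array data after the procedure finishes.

pivot = 2; lo=0, mid=0, hi=6
data[mid]=12>2: swap data[0],data[6]; hi=5 → [11, 1, 4, 2, 6, 7, 12]
data[mid]=11>2: swap data[0],data[5]; hi=4 → [7, 1, 4, 2, 6, 11, 12]
data[mid]=7>2: swap data[0],data[4]; hi=3 → [6, 1, 4, 2, 7, 11, 12]
data[mid]=6>2: swap data[0],data[3]; hi=2 → [2, 1, 4, 6, 7, 11, 12]
data[mid]=2=2: mid=1
data[mid]=1<2: swap data[0],data[1]; lo=1,mid=2 → [1, 2, 4, 6, 7, 11, 12]
data[mid]=4>2: swap data[2],data[2]; hi=1 → [1, 2, 4, 6, 7, 11, 12]
end: lo=1, hi=1; data = [1, 2, 4, 6, 7, 11, 12]

[1, 2, 4, 6, 7, 11, 12]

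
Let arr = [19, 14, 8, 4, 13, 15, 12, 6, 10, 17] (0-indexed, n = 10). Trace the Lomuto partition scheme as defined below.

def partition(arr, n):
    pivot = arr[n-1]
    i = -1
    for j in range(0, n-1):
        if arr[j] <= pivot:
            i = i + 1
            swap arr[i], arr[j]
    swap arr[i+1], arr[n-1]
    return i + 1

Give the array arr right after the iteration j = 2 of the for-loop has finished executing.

[14, 8, 19, 4, 13, 15, 12, 6, 10, 17]

pivot = arr[9] = 17; i = -1
j=0: arr[0]=19 > 17 → no swap
j=1: arr[1]=14 ≤ 17 → i=0, swap arr[0],arr[1] → [14, 19, 8, 4, 13, 15, 12, 6, 10, 17]
j=2: arr[2]=8 ≤ 17 → i=1, swap arr[1],arr[2] → [14, 8, 19, 4, 13, 15, 12, 6, 10, 17]
(after j=2) arr = [14, 8, 19, 4, 13, 15, 12, 6, 10, 17]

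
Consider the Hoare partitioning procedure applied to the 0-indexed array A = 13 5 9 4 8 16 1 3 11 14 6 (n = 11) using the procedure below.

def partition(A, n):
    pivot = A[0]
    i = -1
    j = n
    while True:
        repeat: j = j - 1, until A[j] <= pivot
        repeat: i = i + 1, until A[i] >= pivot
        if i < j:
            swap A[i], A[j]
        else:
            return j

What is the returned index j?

pivot = A[0] = 13; i = -1, j = 11
j→10 (A[10]=6≤13), i→0 (A[0]=13≥13); i<j, swap → 6 5 9 4 8 16 1 3 11 14 13
j→8 (A[8]=11≤13), i→5 (A[5]=16≥13); i<j, swap → 6 5 9 4 8 11 1 3 16 14 13
j→7, i→8; i≥j, return j=7. A = 6 5 9 4 8 11 1 3 16 14 13

7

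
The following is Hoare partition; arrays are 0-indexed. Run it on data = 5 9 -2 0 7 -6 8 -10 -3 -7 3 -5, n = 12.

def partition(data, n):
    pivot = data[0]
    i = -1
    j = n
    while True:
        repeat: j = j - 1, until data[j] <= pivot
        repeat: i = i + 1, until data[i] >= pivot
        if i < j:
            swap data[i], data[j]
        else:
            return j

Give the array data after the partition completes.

pivot = data[0] = 5; i = -1, j = 12
j→11 (data[11]=-5≤5), i→0 (data[0]=5≥5); i<j, swap → -5 9 -2 0 7 -6 8 -10 -3 -7 3 5
j→10 (data[10]=3≤5), i→1 (data[1]=9≥5); i<j, swap → -5 3 -2 0 7 -6 8 -10 -3 -7 9 5
j→9 (data[9]=-7≤5), i→4 (data[4]=7≥5); i<j, swap → -5 3 -2 0 -7 -6 8 -10 -3 7 9 5
j→8 (data[8]=-3≤5), i→6 (data[6]=8≥5); i<j, swap → -5 3 -2 0 -7 -6 -3 -10 8 7 9 5
j→7, i→8; i≥j, return j=7. data = -5 3 -2 0 -7 -6 -3 -10 8 7 9 5

-5 3 -2 0 -7 -6 -3 -10 8 7 9 5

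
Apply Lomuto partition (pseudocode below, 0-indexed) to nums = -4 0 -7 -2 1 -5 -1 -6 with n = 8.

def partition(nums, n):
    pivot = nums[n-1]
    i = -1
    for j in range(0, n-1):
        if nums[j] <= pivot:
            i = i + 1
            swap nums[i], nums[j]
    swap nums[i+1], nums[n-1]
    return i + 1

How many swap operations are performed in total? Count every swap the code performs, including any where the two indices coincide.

2

pivot = nums[7] = -6; i = -1
j=0: nums[0]=-4 > -6 → no swap
j=1: nums[1]=0 > -6 → no swap
j=2: nums[2]=-7 ≤ -6 → i=0, swap nums[0],nums[2] → -7 0 -4 -2 1 -5 -1 -6
j=3: nums[3]=-2 > -6 → no swap
j=4: nums[4]=1 > -6 → no swap
j=5: nums[5]=-5 > -6 → no swap
j=6: nums[6]=-1 > -6 → no swap
final swap nums[1],nums[7] → -7 -6 -4 -2 1 -5 -1 0; return 1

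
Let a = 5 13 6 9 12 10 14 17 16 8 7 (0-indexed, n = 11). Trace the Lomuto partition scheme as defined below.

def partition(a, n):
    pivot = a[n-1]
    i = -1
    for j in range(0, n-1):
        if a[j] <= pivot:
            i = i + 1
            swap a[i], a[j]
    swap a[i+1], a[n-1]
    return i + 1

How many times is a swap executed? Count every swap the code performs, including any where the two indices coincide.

pivot=7, i=-1
j=0: 5≤7, i=0, swap(0,0) ⇒ 5 13 6 9 12 10 14 17 16 8 7
j=1: 13>7, skip
j=2: 6≤7, i=1, swap(1,2) ⇒ 5 6 13 9 12 10 14 17 16 8 7
j=3: 9>7, skip
j=4: 12>7, skip
j=5: 10>7, skip
j=6: 14>7, skip
j=7: 17>7, skip
j=8: 16>7, skip
j=9: 8>7, skip
swap(2,10) ⇒ 5 6 7 9 12 10 14 17 16 8 13; return 2

3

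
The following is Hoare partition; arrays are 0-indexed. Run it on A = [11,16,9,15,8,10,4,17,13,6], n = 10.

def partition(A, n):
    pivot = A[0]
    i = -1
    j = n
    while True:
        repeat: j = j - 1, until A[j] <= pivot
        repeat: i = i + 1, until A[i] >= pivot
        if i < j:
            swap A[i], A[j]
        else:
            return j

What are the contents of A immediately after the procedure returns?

pivot = A[0] = 11; i = -1, j = 10
j→9 (A[9]=6≤11), i→0 (A[0]=11≥11); i<j, swap → [6,16,9,15,8,10,4,17,13,11]
j→6 (A[6]=4≤11), i→1 (A[1]=16≥11); i<j, swap → [6,4,9,15,8,10,16,17,13,11]
j→5 (A[5]=10≤11), i→3 (A[3]=15≥11); i<j, swap → [6,4,9,10,8,15,16,17,13,11]
j→4, i→5; i≥j, return j=4. A = [6,4,9,10,8,15,16,17,13,11]

[6,4,9,10,8,15,16,17,13,11]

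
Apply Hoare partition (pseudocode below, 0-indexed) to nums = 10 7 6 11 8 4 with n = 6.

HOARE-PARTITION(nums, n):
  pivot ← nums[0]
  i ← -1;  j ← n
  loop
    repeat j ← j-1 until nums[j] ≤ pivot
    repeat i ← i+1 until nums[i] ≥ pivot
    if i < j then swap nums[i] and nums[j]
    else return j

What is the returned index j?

pivot=10
j stops at 5 (4), i stops at 0 (10); swap ⇒ 4 7 6 11 8 10
j stops at 4 (8), i stops at 3 (11); swap ⇒ 4 7 6 8 11 10
j stops at 3, i stops at 4; i≥j ⇒ return 3. nums=4 7 6 8 11 10

3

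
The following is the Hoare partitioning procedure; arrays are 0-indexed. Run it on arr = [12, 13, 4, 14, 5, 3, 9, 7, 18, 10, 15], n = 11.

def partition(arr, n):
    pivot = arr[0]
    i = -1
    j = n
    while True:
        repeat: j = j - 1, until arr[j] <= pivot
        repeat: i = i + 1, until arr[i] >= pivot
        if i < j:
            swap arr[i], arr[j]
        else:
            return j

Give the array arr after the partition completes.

[10, 7, 4, 9, 5, 3, 14, 13, 18, 12, 15]

pivot = arr[0] = 12; i = -1, j = 11
j→9 (arr[9]=10≤12), i→0 (arr[0]=12≥12); i<j, swap → [10, 13, 4, 14, 5, 3, 9, 7, 18, 12, 15]
j→7 (arr[7]=7≤12), i→1 (arr[1]=13≥12); i<j, swap → [10, 7, 4, 14, 5, 3, 9, 13, 18, 12, 15]
j→6 (arr[6]=9≤12), i→3 (arr[3]=14≥12); i<j, swap → [10, 7, 4, 9, 5, 3, 14, 13, 18, 12, 15]
j→5, i→6; i≥j, return j=5. arr = [10, 7, 4, 9, 5, 3, 14, 13, 18, 12, 15]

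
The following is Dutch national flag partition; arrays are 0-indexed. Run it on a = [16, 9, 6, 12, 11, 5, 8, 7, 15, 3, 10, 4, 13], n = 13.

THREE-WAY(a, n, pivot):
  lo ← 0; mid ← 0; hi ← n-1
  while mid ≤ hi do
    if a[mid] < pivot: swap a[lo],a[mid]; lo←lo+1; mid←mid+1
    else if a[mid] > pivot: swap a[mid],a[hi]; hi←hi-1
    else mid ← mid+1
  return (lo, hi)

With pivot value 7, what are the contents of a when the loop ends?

pivot = 7; lo=0, mid=0, hi=12
a[mid]=16>7: swap a[0],a[12]; hi=11 → [13, 9, 6, 12, 11, 5, 8, 7, 15, 3, 10, 4, 16]
a[mid]=13>7: swap a[0],a[11]; hi=10 → [4, 9, 6, 12, 11, 5, 8, 7, 15, 3, 10, 13, 16]
a[mid]=4<7: swap a[0],a[0]; lo=1,mid=1 → [4, 9, 6, 12, 11, 5, 8, 7, 15, 3, 10, 13, 16]
a[mid]=9>7: swap a[1],a[10]; hi=9 → [4, 10, 6, 12, 11, 5, 8, 7, 15, 3, 9, 13, 16]
a[mid]=10>7: swap a[1],a[9]; hi=8 → [4, 3, 6, 12, 11, 5, 8, 7, 15, 10, 9, 13, 16]
a[mid]=3<7: swap a[1],a[1]; lo=2,mid=2 → [4, 3, 6, 12, 11, 5, 8, 7, 15, 10, 9, 13, 16]
a[mid]=6<7: swap a[2],a[2]; lo=3,mid=3 → [4, 3, 6, 12, 11, 5, 8, 7, 15, 10, 9, 13, 16]
a[mid]=12>7: swap a[3],a[8]; hi=7 → [4, 3, 6, 15, 11, 5, 8, 7, 12, 10, 9, 13, 16]
a[mid]=15>7: swap a[3],a[7]; hi=6 → [4, 3, 6, 7, 11, 5, 8, 15, 12, 10, 9, 13, 16]
a[mid]=7=7: mid=4
a[mid]=11>7: swap a[4],a[6]; hi=5 → [4, 3, 6, 7, 8, 5, 11, 15, 12, 10, 9, 13, 16]
a[mid]=8>7: swap a[4],a[5]; hi=4 → [4, 3, 6, 7, 5, 8, 11, 15, 12, 10, 9, 13, 16]
a[mid]=5<7: swap a[3],a[4]; lo=4,mid=5 → [4, 3, 6, 5, 7, 8, 11, 15, 12, 10, 9, 13, 16]
end: lo=4, hi=4; a = [4, 3, 6, 5, 7, 8, 11, 15, 12, 10, 9, 13, 16]

[4, 3, 6, 5, 7, 8, 11, 15, 12, 10, 9, 13, 16]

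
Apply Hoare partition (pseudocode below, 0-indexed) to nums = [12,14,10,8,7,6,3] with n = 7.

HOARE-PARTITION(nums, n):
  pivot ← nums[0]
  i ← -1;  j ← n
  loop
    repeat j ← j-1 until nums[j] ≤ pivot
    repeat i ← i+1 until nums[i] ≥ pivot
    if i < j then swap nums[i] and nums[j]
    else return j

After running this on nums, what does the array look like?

[3,6,10,8,7,14,12]

pivot = nums[0] = 12; i = -1, j = 7
j→6 (nums[6]=3≤12), i→0 (nums[0]=12≥12); i<j, swap → [3,14,10,8,7,6,12]
j→5 (nums[5]=6≤12), i→1 (nums[1]=14≥12); i<j, swap → [3,6,10,8,7,14,12]
j→4, i→5; i≥j, return j=4. nums = [3,6,10,8,7,14,12]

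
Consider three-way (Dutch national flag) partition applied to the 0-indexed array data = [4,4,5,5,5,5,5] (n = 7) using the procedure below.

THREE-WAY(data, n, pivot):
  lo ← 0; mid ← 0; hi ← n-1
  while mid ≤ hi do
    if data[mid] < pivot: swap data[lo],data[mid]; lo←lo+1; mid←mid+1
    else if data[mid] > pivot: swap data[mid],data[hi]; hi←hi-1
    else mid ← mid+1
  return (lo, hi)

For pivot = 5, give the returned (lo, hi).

(2, 6)

pivot = 5; lo=0, mid=0, hi=6
data[mid]=4<5: swap data[0],data[0]; lo=1,mid=1 → [4,4,5,5,5,5,5]
data[mid]=4<5: swap data[1],data[1]; lo=2,mid=2 → [4,4,5,5,5,5,5]
data[mid]=5=5: mid=3
data[mid]=5=5: mid=4
data[mid]=5=5: mid=5
data[mid]=5=5: mid=6
data[mid]=5=5: mid=7
end: lo=2, hi=6; data = [4,4,5,5,5,5,5]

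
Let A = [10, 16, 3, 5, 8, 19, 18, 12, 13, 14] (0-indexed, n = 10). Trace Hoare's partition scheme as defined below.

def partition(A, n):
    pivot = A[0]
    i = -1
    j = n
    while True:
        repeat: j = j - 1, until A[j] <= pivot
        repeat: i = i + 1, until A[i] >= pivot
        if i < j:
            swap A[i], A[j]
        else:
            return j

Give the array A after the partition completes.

[8, 5, 3, 16, 10, 19, 18, 12, 13, 14]

pivot=10
j stops at 4 (8), i stops at 0 (10); swap ⇒ [8, 16, 3, 5, 10, 19, 18, 12, 13, 14]
j stops at 3 (5), i stops at 1 (16); swap ⇒ [8, 5, 3, 16, 10, 19, 18, 12, 13, 14]
j stops at 2, i stops at 3; i≥j ⇒ return 2. A=[8, 5, 3, 16, 10, 19, 18, 12, 13, 14]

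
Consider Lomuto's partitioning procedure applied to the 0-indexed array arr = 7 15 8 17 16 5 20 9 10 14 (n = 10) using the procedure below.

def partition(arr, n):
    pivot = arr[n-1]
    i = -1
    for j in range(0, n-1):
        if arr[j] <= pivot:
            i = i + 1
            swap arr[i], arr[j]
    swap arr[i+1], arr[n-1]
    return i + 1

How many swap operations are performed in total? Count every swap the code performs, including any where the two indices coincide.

pivot = arr[9] = 14; i = -1
j=0: arr[0]=7 ≤ 14 → i=0, swap arr[0],arr[0] (no change) → 7 15 8 17 16 5 20 9 10 14
j=1: arr[1]=15 > 14 → no swap
j=2: arr[2]=8 ≤ 14 → i=1, swap arr[1],arr[2] → 7 8 15 17 16 5 20 9 10 14
j=3: arr[3]=17 > 14 → no swap
j=4: arr[4]=16 > 14 → no swap
j=5: arr[5]=5 ≤ 14 → i=2, swap arr[2],arr[5] → 7 8 5 17 16 15 20 9 10 14
j=6: arr[6]=20 > 14 → no swap
j=7: arr[7]=9 ≤ 14 → i=3, swap arr[3],arr[7] → 7 8 5 9 16 15 20 17 10 14
j=8: arr[8]=10 ≤ 14 → i=4, swap arr[4],arr[8] → 7 8 5 9 10 15 20 17 16 14
final swap arr[5],arr[9] → 7 8 5 9 10 14 20 17 16 15; return 5

6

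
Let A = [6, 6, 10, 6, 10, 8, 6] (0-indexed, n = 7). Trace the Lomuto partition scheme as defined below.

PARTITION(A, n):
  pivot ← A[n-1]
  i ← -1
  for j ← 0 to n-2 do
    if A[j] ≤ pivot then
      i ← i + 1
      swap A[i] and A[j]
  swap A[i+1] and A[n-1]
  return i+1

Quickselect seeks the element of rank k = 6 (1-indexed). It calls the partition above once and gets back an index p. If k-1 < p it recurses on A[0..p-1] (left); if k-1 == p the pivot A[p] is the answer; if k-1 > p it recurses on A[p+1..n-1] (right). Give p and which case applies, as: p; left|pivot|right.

3; right

pivot=6, i=-1
j=0: 6≤6, i=0, swap(0,0) ⇒ [6, 6, 10, 6, 10, 8, 6]
j=1: 6≤6, i=1, swap(1,1) ⇒ [6, 6, 10, 6, 10, 8, 6]
j=2: 10>6, skip
j=3: 6≤6, i=2, swap(2,3) ⇒ [6, 6, 6, 10, 10, 8, 6]
j=4: 10>6, skip
j=5: 8>6, skip
swap(3,6) ⇒ [6, 6, 6, 6, 10, 8, 10]; return 3
p = 3; k-1 = 5 > 3 ⇒ right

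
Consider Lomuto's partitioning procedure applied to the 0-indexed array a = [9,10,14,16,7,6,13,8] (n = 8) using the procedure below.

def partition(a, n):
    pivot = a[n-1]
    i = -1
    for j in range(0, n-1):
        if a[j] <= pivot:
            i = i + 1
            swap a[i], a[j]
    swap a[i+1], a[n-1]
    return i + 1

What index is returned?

2

pivot=8, i=-1
j=0: 9>8, skip
j=1: 10>8, skip
j=2: 14>8, skip
j=3: 16>8, skip
j=4: 7≤8, i=0, swap(0,4) ⇒ [7,10,14,16,9,6,13,8]
j=5: 6≤8, i=1, swap(1,5) ⇒ [7,6,14,16,9,10,13,8]
j=6: 13>8, skip
swap(2,7) ⇒ [7,6,8,16,9,10,13,14]; return 2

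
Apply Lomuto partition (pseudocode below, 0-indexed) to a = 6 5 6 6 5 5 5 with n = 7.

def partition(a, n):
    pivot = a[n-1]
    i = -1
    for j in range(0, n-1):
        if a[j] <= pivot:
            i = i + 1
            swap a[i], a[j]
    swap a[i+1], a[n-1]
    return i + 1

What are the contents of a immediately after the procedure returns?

pivot = a[6] = 5; i = -1
j=0: a[0]=6 > 5 → no swap
j=1: a[1]=5 ≤ 5 → i=0, swap a[0],a[1] → 5 6 6 6 5 5 5
j=2: a[2]=6 > 5 → no swap
j=3: a[3]=6 > 5 → no swap
j=4: a[4]=5 ≤ 5 → i=1, swap a[1],a[4] → 5 5 6 6 6 5 5
j=5: a[5]=5 ≤ 5 → i=2, swap a[2],a[5] → 5 5 5 6 6 6 5
final swap a[3],a[6] → 5 5 5 5 6 6 6; return 3

5 5 5 5 6 6 6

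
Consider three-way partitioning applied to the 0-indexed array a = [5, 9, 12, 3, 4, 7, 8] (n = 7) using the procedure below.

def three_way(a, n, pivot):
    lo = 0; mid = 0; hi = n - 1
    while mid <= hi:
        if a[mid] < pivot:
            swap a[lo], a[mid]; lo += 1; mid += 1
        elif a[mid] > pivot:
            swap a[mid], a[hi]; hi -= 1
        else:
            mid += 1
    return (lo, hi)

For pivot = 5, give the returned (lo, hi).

lo=0 mid=0 hi=6
5=5: mid=1
9>5: swap(1,6), hi=5 ⇒ [5, 8, 12, 3, 4, 7, 9]
8>5: swap(1,5), hi=4 ⇒ [5, 7, 12, 3, 4, 8, 9]
7>5: swap(1,4), hi=3 ⇒ [5, 4, 12, 3, 7, 8, 9]
4<5: swap(0,1), lo=1 mid=2 ⇒ [4, 5, 12, 3, 7, 8, 9]
12>5: swap(2,3), hi=2 ⇒ [4, 5, 3, 12, 7, 8, 9]
3<5: swap(1,2), lo=2 mid=3 ⇒ [4, 3, 5, 12, 7, 8, 9]
done. lo=2 hi=2; a=[4, 3, 5, 12, 7, 8, 9]

(2, 2)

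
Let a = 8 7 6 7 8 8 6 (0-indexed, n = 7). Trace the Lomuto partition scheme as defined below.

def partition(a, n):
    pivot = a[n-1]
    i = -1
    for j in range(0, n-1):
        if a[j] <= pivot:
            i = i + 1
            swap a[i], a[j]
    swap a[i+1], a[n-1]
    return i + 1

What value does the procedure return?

1

pivot = a[6] = 6; i = -1
j=0: a[0]=8 > 6 → no swap
j=1: a[1]=7 > 6 → no swap
j=2: a[2]=6 ≤ 6 → i=0, swap a[0],a[2] → 6 7 8 7 8 8 6
j=3: a[3]=7 > 6 → no swap
j=4: a[4]=8 > 6 → no swap
j=5: a[5]=8 > 6 → no swap
final swap a[1],a[6] → 6 6 8 7 8 8 7; return 1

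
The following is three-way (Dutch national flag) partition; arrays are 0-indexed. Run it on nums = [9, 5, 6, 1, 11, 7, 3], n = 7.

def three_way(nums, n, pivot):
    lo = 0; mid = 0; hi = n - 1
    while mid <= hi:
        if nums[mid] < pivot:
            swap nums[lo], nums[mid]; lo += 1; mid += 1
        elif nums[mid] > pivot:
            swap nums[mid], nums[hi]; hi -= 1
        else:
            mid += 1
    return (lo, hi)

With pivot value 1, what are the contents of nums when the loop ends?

[1, 6, 5, 11, 7, 3, 9]

pivot = 1; lo=0, mid=0, hi=6
nums[mid]=9>1: swap nums[0],nums[6]; hi=5 → [3, 5, 6, 1, 11, 7, 9]
nums[mid]=3>1: swap nums[0],nums[5]; hi=4 → [7, 5, 6, 1, 11, 3, 9]
nums[mid]=7>1: swap nums[0],nums[4]; hi=3 → [11, 5, 6, 1, 7, 3, 9]
nums[mid]=11>1: swap nums[0],nums[3]; hi=2 → [1, 5, 6, 11, 7, 3, 9]
nums[mid]=1=1: mid=1
nums[mid]=5>1: swap nums[1],nums[2]; hi=1 → [1, 6, 5, 11, 7, 3, 9]
nums[mid]=6>1: swap nums[1],nums[1]; hi=0 → [1, 6, 5, 11, 7, 3, 9]
end: lo=0, hi=0; nums = [1, 6, 5, 11, 7, 3, 9]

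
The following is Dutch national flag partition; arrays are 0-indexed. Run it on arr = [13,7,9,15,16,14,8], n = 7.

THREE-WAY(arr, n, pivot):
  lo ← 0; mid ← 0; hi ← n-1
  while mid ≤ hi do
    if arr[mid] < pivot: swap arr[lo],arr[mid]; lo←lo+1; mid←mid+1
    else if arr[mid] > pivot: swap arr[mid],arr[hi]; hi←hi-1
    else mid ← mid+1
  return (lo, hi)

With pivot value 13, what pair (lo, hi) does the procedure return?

(3, 3)

pivot = 13; lo=0, mid=0, hi=6
arr[mid]=13=13: mid=1
arr[mid]=7<13: swap arr[0],arr[1]; lo=1,mid=2 → [7,13,9,15,16,14,8]
arr[mid]=9<13: swap arr[1],arr[2]; lo=2,mid=3 → [7,9,13,15,16,14,8]
arr[mid]=15>13: swap arr[3],arr[6]; hi=5 → [7,9,13,8,16,14,15]
arr[mid]=8<13: swap arr[2],arr[3]; lo=3,mid=4 → [7,9,8,13,16,14,15]
arr[mid]=16>13: swap arr[4],arr[5]; hi=4 → [7,9,8,13,14,16,15]
arr[mid]=14>13: swap arr[4],arr[4]; hi=3 → [7,9,8,13,14,16,15]
end: lo=3, hi=3; arr = [7,9,8,13,14,16,15]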